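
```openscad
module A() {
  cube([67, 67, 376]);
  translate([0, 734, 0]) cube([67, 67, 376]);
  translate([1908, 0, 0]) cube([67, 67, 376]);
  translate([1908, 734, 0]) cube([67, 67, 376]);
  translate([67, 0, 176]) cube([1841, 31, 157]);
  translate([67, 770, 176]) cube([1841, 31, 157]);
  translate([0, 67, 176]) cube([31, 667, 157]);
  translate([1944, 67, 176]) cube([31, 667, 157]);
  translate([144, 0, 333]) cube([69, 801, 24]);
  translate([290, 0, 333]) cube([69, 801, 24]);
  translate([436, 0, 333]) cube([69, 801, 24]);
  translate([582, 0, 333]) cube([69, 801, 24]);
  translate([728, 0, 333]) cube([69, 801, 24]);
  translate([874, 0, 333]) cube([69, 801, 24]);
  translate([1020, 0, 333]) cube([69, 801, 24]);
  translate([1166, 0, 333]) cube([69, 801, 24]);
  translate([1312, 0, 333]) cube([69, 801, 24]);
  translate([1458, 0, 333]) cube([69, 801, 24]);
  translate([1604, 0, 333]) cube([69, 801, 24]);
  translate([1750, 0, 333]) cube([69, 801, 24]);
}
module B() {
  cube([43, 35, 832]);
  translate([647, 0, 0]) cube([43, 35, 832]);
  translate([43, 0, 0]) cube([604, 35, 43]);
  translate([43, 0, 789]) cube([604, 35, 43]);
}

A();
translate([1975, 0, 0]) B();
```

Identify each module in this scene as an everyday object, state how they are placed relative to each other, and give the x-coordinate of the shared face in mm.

A is a bed frame. B is a picture frame. The picture frame is against the bed frame's +x side, with their −y faces flush. The x-coordinate of the shared face is 1975 mm.

The bed frame's +x face and the picture frame's −x face are both at x = 1975 mm.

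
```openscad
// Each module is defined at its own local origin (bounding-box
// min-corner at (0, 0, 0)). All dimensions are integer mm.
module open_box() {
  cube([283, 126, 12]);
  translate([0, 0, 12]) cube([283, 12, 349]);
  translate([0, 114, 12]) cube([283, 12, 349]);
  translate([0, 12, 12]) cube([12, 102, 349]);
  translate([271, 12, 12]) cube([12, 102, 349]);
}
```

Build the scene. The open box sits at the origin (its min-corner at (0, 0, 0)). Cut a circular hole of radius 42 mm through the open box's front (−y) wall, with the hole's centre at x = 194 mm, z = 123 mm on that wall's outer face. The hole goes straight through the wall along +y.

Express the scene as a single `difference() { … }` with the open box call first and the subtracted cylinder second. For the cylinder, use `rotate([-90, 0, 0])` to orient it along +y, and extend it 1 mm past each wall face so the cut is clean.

difference() {
  open_box();
  translate([194, -1, 123]) rotate([-90, 0, 0]) cylinder(h = 14, r = 42);
}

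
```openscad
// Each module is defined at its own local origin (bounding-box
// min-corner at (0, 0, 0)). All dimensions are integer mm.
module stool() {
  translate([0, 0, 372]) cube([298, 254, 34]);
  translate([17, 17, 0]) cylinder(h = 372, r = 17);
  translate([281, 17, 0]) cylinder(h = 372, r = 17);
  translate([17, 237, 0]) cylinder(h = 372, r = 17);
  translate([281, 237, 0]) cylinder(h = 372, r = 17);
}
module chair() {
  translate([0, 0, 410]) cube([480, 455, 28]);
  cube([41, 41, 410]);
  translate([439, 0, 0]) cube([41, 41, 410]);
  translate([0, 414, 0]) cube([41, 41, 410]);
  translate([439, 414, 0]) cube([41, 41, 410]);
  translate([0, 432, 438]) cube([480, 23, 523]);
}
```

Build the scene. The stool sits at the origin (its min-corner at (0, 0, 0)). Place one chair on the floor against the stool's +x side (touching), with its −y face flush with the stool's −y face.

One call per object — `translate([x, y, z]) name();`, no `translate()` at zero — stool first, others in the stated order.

stool();
translate([298, 0, 0]) chair();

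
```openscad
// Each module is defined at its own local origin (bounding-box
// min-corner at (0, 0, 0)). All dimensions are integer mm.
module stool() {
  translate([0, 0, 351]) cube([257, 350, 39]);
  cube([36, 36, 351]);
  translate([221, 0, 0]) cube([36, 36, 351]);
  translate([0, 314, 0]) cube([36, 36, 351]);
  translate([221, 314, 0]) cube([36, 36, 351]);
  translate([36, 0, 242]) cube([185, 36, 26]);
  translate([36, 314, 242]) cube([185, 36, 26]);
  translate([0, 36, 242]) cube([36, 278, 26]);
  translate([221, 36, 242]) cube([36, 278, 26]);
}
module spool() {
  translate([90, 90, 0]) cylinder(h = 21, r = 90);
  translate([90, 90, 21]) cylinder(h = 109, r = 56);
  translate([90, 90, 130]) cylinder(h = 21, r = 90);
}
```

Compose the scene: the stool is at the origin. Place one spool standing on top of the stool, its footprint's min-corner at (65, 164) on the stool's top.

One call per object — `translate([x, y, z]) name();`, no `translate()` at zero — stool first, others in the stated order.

stool();
translate([65, 164, 390]) spool();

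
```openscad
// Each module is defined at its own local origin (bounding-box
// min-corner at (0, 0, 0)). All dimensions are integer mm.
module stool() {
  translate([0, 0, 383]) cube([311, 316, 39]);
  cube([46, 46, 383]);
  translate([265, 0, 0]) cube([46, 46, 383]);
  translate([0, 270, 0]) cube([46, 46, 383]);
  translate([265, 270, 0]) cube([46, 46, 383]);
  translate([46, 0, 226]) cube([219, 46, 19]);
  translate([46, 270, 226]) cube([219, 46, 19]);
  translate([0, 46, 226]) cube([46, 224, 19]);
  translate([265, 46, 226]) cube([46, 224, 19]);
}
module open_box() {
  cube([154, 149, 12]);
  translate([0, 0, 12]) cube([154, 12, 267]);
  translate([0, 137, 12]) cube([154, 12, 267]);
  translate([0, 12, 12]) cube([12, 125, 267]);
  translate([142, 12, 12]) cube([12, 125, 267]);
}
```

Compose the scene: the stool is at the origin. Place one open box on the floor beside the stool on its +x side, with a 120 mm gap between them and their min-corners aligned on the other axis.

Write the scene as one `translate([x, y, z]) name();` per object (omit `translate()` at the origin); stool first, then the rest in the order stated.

stool();
translate([431, 0, 0]) open_box();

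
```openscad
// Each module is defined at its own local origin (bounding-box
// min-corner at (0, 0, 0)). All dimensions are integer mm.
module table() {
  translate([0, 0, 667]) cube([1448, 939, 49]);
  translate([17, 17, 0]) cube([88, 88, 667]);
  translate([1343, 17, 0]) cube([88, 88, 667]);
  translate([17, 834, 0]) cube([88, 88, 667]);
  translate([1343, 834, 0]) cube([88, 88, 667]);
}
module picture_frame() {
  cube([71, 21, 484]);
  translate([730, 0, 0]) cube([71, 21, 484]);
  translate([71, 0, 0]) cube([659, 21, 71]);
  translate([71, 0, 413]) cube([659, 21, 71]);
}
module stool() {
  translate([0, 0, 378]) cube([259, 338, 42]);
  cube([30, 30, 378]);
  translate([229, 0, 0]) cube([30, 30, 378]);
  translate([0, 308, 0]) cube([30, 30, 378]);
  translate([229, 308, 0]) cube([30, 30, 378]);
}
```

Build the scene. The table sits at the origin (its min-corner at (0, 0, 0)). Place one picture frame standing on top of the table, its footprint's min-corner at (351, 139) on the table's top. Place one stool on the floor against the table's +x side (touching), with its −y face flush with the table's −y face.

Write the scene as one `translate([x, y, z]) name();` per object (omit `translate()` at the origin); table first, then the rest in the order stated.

table();
translate([351, 139, 716]) picture_frame();
translate([1448, 0, 0]) stool();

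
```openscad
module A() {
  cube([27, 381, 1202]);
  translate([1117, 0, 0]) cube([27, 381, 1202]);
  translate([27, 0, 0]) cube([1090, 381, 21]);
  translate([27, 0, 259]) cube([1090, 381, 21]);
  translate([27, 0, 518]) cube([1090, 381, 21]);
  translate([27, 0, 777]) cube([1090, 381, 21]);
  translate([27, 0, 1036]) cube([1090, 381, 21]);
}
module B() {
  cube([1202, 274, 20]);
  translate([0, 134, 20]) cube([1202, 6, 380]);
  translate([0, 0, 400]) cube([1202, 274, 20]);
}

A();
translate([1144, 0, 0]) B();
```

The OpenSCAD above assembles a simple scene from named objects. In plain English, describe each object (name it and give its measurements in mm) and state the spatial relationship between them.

A is an open bookshelf. Two side panels, each 27 mm thick, 381 mm deep and 1202 mm tall, stand 1144 mm apart (outside-to-outside). Between them sit 5 shelves, each 21 mm thick and 381 mm deep, spanning the full gap between the sides. The bottom shelf rests on the floor (its underside at z = 0) and the clear gap between one shelf's top and the next shelf's underside is 238 mm.

B is an I-beam lying along x, 1202 mm long. Overall section height 420 mm. Two flanges 274 mm wide (y) and 20 mm thick, one on the floor and one at the top; a web 6 mm thick runs between them, centred on the flange width.

The I-beam is against the bookshelf's +x side, with their −y faces flush.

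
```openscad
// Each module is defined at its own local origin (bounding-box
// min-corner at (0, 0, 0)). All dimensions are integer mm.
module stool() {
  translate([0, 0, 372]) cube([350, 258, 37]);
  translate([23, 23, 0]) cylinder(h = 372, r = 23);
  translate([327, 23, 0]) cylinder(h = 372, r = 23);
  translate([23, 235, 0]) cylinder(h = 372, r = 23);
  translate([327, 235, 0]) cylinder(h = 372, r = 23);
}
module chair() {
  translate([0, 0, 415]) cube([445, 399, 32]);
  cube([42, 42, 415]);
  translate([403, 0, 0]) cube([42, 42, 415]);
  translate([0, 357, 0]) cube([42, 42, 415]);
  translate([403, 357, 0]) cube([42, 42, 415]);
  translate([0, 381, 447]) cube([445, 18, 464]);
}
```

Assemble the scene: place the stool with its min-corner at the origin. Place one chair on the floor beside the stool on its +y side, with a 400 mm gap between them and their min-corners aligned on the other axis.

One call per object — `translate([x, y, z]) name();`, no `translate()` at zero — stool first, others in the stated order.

stool();
translate([0, 658, 0]) chair();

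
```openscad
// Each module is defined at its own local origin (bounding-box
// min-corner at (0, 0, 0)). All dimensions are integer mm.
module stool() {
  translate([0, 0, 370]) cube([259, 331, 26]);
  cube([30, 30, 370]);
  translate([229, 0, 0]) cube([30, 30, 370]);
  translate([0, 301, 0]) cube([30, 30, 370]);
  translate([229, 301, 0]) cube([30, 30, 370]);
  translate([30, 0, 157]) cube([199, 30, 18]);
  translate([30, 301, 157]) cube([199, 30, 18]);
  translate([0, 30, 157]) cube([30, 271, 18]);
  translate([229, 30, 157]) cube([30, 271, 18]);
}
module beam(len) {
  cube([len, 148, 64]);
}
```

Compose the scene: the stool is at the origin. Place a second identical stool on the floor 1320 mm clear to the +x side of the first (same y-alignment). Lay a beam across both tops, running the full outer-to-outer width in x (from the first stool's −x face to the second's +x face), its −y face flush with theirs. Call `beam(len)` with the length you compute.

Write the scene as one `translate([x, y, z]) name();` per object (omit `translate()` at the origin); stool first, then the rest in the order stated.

stool();
translate([1579, 0, 0]) stool();
translate([0, 0, 396]) beam(1838);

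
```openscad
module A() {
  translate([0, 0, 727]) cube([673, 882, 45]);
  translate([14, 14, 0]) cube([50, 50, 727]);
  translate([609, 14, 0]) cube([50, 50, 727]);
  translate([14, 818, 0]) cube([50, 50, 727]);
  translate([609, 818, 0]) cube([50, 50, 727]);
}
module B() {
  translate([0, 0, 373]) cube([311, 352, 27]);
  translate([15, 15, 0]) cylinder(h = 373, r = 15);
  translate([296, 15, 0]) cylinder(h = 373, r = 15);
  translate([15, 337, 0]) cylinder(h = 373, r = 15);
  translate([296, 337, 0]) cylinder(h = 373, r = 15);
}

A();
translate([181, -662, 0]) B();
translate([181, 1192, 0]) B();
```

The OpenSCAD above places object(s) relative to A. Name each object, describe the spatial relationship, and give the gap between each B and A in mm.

A is a table. B is a stool. Two stools sit around the table at the −y, +y sides. The gap between each stool and the table is 310 mm.

Each stool's nearest face is 310 mm from the table's bounding box.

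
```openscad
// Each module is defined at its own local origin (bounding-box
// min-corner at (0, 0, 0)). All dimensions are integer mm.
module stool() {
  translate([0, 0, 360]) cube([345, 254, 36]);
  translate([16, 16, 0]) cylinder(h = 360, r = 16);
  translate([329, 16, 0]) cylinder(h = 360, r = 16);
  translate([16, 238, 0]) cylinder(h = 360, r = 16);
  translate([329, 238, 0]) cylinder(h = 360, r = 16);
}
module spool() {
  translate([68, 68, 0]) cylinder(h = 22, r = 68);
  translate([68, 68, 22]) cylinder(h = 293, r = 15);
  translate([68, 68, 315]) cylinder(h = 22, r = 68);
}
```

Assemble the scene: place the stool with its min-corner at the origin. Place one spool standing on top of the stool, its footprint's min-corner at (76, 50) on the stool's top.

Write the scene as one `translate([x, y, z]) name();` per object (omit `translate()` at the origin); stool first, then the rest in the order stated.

stool();
translate([76, 50, 396]) spool();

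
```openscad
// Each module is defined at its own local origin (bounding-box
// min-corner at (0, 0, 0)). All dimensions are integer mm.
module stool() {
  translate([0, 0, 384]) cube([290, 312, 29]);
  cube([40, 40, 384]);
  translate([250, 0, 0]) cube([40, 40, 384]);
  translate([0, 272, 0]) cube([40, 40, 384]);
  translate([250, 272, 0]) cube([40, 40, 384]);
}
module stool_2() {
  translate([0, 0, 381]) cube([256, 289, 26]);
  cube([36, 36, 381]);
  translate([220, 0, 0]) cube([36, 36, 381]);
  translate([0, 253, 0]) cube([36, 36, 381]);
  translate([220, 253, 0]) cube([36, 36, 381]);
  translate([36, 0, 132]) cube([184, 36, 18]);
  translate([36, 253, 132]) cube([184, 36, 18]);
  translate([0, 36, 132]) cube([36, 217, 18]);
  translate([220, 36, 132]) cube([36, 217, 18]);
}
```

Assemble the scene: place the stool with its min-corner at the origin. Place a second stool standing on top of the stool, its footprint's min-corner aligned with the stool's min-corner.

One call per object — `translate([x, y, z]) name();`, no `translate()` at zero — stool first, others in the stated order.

stool();
translate([0, 0, 413]) stool_2();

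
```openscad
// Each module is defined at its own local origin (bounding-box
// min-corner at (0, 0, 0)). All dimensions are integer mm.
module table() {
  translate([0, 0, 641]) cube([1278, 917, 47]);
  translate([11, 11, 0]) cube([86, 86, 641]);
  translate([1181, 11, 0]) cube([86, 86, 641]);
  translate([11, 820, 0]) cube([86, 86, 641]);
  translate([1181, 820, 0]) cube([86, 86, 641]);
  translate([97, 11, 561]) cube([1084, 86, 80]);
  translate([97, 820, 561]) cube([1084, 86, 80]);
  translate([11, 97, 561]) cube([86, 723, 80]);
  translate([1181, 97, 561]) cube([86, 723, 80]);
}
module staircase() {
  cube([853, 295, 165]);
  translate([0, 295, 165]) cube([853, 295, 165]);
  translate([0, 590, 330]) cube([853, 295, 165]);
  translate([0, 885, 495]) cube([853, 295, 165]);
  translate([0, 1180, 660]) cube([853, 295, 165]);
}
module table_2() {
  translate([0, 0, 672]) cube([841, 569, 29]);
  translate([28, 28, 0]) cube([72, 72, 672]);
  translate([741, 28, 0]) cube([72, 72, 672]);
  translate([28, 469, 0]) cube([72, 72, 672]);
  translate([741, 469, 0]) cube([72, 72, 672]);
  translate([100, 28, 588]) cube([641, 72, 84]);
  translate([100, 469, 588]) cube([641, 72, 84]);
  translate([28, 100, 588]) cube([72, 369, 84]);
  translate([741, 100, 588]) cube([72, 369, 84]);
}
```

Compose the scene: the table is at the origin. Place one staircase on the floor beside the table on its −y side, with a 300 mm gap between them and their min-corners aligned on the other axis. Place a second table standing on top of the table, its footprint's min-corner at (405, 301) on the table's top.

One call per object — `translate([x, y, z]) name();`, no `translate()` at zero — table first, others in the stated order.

table();
translate([0, -1775, 0]) staircase();
translate([405, 301, 688]) table_2();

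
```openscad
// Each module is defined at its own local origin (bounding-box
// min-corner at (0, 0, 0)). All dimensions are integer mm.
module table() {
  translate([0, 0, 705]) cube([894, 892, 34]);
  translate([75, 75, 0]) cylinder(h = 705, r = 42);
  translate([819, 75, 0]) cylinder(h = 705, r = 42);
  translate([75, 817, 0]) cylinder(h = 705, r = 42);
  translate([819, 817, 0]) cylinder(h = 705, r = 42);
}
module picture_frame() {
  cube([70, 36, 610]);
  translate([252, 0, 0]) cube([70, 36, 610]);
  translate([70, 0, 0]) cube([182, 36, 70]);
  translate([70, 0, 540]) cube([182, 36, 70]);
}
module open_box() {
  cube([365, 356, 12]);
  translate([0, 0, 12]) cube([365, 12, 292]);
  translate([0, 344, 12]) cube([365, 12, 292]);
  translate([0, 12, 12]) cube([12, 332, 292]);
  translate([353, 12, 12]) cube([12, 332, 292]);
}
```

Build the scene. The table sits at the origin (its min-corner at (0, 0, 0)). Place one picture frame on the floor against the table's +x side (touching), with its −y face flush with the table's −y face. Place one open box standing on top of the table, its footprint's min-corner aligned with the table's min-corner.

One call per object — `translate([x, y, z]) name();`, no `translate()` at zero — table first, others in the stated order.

table();
translate([894, 0, 0]) picture_frame();
translate([0, 0, 739]) open_box();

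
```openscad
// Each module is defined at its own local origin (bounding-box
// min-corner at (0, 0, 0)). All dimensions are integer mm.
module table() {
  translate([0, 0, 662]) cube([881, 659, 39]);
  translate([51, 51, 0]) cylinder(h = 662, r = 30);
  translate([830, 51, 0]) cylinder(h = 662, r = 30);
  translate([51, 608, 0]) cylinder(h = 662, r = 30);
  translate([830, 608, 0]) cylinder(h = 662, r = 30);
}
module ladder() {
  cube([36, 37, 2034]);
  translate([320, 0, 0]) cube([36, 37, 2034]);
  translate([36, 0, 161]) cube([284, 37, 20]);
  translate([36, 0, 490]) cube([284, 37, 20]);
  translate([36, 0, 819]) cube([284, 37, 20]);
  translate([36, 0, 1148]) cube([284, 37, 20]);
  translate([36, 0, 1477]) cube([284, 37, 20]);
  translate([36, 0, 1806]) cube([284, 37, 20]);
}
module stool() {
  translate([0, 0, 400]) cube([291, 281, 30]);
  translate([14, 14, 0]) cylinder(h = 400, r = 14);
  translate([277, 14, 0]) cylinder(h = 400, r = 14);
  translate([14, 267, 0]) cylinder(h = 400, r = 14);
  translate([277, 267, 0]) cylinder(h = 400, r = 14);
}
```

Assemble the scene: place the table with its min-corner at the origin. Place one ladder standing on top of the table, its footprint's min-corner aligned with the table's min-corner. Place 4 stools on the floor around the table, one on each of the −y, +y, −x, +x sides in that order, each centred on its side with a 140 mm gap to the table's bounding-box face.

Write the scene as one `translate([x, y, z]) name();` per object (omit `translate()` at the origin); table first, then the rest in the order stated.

table();
translate([0, 0, 701]) ladder();
translate([295, -421, 0]) stool();
translate([295, 799, 0]) stool();
translate([-431, 189, 0]) stool();
translate([1021, 189, 0]) stool();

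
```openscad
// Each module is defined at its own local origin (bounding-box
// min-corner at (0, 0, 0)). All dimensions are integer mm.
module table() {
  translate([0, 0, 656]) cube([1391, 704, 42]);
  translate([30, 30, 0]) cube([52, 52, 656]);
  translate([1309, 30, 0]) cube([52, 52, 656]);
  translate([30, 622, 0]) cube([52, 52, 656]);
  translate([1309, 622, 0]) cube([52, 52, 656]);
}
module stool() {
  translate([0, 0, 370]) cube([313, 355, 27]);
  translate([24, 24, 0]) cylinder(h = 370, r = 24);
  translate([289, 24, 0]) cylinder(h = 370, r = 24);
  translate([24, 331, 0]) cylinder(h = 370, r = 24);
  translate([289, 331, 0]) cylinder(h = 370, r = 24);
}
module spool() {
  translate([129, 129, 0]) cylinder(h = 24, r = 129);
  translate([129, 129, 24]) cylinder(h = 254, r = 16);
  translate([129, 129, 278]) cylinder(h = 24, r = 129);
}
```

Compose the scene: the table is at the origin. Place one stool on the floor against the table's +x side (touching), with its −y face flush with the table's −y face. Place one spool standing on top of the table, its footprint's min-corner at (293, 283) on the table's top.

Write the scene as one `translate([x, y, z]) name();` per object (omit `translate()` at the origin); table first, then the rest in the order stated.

table();
translate([1391, 0, 0]) stool();
translate([293, 283, 698]) spool();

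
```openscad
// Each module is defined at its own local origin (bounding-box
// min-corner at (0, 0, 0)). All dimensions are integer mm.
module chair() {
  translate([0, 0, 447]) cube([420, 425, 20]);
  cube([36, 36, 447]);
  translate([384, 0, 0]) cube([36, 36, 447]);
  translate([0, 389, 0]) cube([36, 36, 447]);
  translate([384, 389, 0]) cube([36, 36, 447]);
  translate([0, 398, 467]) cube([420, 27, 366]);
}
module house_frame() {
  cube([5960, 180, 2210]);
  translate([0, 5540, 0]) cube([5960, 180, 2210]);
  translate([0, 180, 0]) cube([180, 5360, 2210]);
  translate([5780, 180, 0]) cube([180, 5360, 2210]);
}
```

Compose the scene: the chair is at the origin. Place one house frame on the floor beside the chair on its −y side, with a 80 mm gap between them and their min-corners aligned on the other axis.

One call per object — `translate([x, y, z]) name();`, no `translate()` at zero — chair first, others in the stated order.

chair();
translate([0, -5800, 0]) house_frame();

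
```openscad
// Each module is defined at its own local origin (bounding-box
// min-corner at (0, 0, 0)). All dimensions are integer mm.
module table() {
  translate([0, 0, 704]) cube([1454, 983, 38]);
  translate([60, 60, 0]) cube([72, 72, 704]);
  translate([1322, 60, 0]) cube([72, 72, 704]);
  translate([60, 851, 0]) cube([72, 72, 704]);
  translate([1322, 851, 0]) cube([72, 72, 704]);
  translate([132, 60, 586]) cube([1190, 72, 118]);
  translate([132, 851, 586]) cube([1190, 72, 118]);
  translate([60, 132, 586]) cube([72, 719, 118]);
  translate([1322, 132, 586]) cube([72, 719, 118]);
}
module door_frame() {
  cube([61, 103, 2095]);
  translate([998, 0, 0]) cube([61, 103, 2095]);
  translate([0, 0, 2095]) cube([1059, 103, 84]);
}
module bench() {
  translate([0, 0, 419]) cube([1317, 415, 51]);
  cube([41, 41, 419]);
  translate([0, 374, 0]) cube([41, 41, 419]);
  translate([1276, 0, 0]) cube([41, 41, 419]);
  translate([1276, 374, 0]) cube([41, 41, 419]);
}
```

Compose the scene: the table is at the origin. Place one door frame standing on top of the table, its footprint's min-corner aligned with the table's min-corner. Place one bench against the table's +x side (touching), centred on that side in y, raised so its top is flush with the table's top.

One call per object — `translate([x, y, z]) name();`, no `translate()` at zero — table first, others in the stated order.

table();
translate([0, 0, 742]) door_frame();
translate([1454, 284, 272]) bench();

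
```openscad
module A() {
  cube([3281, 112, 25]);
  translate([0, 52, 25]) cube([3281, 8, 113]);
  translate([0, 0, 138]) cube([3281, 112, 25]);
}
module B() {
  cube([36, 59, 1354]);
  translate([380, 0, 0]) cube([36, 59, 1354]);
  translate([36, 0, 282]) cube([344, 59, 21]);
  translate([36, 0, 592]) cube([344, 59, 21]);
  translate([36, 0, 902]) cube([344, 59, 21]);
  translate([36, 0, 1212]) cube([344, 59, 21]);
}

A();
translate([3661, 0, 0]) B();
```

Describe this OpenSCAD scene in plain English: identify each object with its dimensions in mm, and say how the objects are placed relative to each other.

A is an I-beam lying along x, 3281 mm long. Overall section height 163 mm. Two flanges 112 mm wide (y) and 25 mm thick, one on the floor and one at the top; a web 8 mm thick runs between them, centred on the flange width.

B is a straight ladder. Two 36×59 mm vertical rails, 1354 mm tall, stand 416 mm apart (outside-to-outside) with their front faces coplanar on the −y side. 4 rungs, each 59 mm deep and 21 mm tall, span between the inner faces of the rails, front faces flush with the rails. The lowest rung's underside is at z = 282 mm and rungs are spaced 310 mm apart (underside to underside).

The ladder is on the floor beside the I-beam on its +x side.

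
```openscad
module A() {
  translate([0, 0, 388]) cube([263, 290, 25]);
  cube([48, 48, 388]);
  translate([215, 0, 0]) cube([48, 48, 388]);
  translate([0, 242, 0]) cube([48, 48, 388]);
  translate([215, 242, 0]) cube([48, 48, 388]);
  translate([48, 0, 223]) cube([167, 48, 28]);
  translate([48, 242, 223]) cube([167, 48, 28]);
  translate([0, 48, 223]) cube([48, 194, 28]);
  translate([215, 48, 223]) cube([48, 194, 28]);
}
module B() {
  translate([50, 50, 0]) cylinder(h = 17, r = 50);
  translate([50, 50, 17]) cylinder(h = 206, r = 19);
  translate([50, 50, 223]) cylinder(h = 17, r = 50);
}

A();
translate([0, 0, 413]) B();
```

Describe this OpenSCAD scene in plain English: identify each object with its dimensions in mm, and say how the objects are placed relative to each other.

A is a four-legged stool. The seat is a 263×290×25 mm slab whose top surface is at z = 413 mm; four square legs, each 48×48 mm in cross-section, run from the floor (z = 0) to the underside of the seat, each flush with a corner of the seat. Four stretchers, 48 mm wide and 28 mm tall, connect adjacent legs with their undersides at z = 223 mm, each running between the inner faces of the legs it joins and aligned with the legs' outer faces on the other axis.

B is a spool: two coaxial disc flanges of radius 50 mm and thickness 17 mm, joined by a core cylinder of radius 19 mm and height 206 mm. The lower flange rests on z = 0 and the three cylinders share a vertical axis.

The spool is on top of the stool.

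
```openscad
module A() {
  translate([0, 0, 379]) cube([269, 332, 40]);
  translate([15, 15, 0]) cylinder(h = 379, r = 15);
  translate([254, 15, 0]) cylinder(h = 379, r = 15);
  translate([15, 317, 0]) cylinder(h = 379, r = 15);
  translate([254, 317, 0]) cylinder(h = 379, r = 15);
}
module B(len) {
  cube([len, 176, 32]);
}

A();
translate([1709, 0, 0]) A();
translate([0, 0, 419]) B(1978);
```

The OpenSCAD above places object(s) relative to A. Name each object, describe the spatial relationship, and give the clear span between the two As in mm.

Second stool starts at x = 1709; first ends at x = 269; clear span = 1709 − 269 = 1440 mm.

A is a stool. B is a beam. A beam spans the tops of two stools. The clear span between the two stools is 1440 mm.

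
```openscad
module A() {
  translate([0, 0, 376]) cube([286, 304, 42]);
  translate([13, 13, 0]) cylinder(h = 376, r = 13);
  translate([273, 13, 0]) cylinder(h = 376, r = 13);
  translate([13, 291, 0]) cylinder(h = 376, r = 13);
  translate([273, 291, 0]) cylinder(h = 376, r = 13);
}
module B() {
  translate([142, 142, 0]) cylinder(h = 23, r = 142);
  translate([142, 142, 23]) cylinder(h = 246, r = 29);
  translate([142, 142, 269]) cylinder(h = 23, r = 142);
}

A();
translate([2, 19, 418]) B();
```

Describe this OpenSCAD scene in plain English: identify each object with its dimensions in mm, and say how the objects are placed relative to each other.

A is a four-legged stool. The seat is a 286×304×42 mm slab whose top surface is at z = 418 mm; four round legs, each 26 mm in diameter, run from the floor (z = 0) to the underside of the seat, each leg's axis is inset half a diameter from the nearest pair of seat edges (so the leg's bounding box is flush with the corner).

B is a spool: two coaxial disc flanges of radius 142 mm and thickness 23 mm, joined by a core cylinder of radius 29 mm and height 246 mm. The lower flange rests on z = 0 and the three cylinders share a vertical axis.

The spool is on top of the stool.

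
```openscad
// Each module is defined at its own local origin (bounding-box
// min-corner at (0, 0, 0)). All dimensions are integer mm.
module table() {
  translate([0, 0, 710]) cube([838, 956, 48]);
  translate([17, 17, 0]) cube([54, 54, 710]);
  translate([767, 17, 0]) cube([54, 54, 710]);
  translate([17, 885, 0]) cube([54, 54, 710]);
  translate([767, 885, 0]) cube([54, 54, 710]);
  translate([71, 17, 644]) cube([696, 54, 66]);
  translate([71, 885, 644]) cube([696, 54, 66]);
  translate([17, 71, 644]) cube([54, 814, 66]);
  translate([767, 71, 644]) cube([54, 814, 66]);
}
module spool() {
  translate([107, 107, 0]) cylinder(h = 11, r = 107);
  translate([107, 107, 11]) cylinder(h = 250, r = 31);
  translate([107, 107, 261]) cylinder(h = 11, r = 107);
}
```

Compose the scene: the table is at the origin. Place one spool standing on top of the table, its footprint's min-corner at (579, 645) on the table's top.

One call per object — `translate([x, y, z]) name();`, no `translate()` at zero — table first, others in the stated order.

table();
translate([579, 645, 758]) spool();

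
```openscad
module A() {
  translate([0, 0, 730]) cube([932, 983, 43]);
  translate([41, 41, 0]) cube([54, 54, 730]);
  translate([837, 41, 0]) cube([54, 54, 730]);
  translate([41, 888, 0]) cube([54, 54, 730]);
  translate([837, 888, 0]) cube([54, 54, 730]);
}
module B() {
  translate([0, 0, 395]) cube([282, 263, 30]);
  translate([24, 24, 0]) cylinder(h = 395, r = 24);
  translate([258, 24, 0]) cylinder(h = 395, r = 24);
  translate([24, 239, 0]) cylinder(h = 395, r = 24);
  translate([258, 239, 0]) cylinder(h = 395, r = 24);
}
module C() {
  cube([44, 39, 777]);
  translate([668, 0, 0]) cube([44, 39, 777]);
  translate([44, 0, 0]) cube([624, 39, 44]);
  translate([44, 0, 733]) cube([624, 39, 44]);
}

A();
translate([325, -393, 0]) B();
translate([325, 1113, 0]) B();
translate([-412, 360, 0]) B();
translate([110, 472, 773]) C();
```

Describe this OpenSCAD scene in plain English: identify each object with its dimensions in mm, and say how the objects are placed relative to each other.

A is a rectangular dining table. The top is 932×983×43 mm with its upper surface at z = 773 mm. It stands on four 54×54 mm square legs, each inset 41 mm from the nearest pair of top edges, running from the floor to the underside of the top.

B is a four-legged stool. The seat is a 282×263×30 mm slab whose top surface is at z = 425 mm; four round legs, each 48 mm in diameter, run from the floor (z = 0) to the underside of the seat, each leg's axis is inset half a diameter from the nearest pair of seat edges (so the leg's bounding box is flush with the corner).

C is a rectangular picture frame lying in the x–z plane (depth along y). The opening is 624 mm wide (x) by 689 mm tall (z), surrounded by a border 44 mm wide on all four sides. The frame is 39 mm deep and is made of two full-height vertical stiles with two horizontal rails fitted between them.

Three stools sit around the table at the −y, +y, −x sides. The picture frame is on top of the table, centred.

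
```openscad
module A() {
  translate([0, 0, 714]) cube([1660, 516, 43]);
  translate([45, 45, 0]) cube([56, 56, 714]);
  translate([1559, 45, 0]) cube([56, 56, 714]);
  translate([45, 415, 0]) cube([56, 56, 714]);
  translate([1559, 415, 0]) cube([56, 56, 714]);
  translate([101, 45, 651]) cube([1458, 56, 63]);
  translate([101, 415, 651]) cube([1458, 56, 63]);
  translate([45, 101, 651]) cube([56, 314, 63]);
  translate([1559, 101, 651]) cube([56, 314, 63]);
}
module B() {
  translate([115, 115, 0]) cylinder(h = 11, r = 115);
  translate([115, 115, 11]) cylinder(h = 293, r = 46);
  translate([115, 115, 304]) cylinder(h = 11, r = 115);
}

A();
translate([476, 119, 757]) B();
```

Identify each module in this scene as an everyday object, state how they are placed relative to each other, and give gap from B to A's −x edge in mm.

A is a table. B is a spool. The spool is on top of the table. The gap from the spool to the table's −x edge is 476 mm.

The spool's min-x is at 476; the table's min-x is 0; gap = 476 mm.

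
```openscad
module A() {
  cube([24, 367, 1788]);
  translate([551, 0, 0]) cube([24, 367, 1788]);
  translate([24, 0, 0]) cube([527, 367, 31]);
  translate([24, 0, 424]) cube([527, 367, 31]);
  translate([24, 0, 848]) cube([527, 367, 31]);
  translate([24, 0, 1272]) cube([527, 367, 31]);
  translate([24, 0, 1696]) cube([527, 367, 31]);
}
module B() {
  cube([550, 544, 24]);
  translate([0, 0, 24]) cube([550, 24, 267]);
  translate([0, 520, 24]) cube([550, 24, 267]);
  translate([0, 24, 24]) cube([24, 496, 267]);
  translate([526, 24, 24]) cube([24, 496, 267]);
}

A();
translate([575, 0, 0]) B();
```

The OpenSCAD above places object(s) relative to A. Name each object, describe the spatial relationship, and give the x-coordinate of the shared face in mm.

The bookshelf's +x face and the open box's −x face are both at x = 575 mm.

A is a bookshelf. B is an open box. The open box is against the bookshelf's +x side, with their −y faces flush. The x-coordinate of the shared face is 575 mm.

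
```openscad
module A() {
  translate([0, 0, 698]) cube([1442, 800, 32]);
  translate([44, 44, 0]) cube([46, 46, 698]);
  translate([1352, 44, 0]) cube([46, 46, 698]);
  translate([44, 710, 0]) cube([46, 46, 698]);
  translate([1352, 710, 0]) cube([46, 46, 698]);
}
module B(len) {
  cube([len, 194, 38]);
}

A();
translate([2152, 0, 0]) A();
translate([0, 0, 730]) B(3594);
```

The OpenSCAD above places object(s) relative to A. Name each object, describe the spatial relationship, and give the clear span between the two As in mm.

Second table starts at x = 2152; first ends at x = 1442; clear span = 2152 − 1442 = 710 mm.

A is a table. B is a beam. A beam spans the tops of two tables. The clear span between the two tables is 710 mm.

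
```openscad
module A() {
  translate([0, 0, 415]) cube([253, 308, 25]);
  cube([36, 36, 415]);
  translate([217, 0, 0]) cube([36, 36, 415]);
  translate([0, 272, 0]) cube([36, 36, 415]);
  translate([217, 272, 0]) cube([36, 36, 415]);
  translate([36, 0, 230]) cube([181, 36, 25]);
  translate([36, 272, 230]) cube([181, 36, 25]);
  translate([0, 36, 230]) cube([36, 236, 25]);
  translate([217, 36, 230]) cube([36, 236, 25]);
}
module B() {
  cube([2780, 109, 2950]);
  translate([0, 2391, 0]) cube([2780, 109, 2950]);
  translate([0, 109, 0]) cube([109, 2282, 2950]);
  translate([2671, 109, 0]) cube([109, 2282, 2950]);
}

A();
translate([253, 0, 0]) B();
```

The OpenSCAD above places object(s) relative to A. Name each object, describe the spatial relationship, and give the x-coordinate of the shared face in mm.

The stool's +x face and the house frame's −x face are both at x = 253 mm.

A is a stool. B is a house frame. The house frame is against the stool's +x side, with their −y faces flush. The x-coordinate of the shared face is 253 mm.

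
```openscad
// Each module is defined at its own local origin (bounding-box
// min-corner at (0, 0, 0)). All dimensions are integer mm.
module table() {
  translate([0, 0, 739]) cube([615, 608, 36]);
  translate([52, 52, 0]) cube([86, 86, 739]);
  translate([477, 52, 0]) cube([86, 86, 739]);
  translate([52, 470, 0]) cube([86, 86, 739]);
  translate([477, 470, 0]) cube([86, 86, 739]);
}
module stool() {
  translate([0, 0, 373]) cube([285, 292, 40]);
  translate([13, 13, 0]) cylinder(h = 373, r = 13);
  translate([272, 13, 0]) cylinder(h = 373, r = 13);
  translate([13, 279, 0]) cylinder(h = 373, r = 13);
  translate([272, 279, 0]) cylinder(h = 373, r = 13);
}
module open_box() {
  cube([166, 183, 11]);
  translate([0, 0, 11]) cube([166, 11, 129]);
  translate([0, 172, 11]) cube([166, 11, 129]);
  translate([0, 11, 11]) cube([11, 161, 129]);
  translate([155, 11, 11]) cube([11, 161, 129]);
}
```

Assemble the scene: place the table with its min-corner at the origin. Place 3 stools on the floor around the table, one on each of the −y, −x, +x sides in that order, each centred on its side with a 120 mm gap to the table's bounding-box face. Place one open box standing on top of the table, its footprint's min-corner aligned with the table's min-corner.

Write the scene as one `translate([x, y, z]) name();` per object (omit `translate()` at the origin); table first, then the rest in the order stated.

table();
translate([165, -412, 0]) stool();
translate([-405, 158, 0]) stool();
translate([735, 158, 0]) stool();
translate([0, 0, 775]) open_box();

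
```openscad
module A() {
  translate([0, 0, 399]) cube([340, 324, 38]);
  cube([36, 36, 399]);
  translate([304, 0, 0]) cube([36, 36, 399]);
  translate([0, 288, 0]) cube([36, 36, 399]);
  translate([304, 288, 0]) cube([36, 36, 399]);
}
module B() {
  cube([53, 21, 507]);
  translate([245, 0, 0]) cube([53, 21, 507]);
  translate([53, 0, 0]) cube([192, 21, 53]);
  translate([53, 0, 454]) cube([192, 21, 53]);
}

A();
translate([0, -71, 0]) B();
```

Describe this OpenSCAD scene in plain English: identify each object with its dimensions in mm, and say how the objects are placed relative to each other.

A is a simple wooden stool: a rectangular seat 340 mm (x) by 324 mm (y), 38 mm thick, top face at z = 437 mm, on four square legs, each 36×36 mm in cross-section. The legs rest on z = 0, each flush with a corner of the seat.

B is a picture frame with a 192×401 mm rectangular opening (x by z) and a uniform 53 mm border on every side. Frame depth is 21 mm along y. It is built from two vertical stiles running the full outside height and two horizontal rails spanning the gap between the stiles.

The picture frame is on the floor beside the stool on its −y side.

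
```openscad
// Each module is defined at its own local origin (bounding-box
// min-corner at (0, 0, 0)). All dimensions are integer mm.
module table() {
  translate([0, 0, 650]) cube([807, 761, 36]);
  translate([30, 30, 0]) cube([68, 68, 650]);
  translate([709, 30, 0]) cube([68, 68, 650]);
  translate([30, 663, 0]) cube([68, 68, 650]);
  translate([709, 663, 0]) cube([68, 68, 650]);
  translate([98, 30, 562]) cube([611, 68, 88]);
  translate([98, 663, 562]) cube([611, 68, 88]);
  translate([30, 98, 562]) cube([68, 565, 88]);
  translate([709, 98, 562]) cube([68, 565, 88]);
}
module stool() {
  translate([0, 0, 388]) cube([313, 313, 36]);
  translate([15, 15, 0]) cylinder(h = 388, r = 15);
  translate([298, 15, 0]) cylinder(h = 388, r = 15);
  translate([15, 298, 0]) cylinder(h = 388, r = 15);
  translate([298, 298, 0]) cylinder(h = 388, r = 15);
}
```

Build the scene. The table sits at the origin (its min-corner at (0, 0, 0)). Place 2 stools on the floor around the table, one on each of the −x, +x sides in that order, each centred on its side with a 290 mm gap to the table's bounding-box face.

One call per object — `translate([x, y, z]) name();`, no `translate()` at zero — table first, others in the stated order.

table();
translate([-603, 224, 0]) stool();
translate([1097, 224, 0]) stool();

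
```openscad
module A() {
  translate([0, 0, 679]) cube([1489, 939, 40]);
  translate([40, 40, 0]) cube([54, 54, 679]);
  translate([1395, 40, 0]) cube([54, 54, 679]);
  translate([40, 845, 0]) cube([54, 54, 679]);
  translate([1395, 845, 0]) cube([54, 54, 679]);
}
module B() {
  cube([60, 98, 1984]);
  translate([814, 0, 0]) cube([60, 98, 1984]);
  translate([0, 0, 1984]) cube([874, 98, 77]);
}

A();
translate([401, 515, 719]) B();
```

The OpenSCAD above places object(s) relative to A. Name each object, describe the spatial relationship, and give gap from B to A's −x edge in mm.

A is a table. B is a door frame. The door frame is on top of the table. The gap from the door frame to the table's −x edge is 401 mm.

The door frame's min-x is at 401; the table's min-x is 0; gap = 401 mm.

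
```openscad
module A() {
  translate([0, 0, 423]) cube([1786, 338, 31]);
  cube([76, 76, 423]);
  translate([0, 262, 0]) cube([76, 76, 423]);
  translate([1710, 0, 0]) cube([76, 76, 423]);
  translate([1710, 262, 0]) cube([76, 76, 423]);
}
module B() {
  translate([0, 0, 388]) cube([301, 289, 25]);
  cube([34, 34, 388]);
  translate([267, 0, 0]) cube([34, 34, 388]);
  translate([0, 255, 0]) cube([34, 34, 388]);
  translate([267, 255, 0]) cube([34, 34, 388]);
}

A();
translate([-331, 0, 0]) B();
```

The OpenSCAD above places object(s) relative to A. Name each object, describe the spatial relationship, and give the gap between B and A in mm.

A is a bench. B is a stool. The stool is on the floor beside the bench on its −x side. The gap between the stool and the bench is 30 mm.

The stool's nearest face is 30 mm from the bench's −x face.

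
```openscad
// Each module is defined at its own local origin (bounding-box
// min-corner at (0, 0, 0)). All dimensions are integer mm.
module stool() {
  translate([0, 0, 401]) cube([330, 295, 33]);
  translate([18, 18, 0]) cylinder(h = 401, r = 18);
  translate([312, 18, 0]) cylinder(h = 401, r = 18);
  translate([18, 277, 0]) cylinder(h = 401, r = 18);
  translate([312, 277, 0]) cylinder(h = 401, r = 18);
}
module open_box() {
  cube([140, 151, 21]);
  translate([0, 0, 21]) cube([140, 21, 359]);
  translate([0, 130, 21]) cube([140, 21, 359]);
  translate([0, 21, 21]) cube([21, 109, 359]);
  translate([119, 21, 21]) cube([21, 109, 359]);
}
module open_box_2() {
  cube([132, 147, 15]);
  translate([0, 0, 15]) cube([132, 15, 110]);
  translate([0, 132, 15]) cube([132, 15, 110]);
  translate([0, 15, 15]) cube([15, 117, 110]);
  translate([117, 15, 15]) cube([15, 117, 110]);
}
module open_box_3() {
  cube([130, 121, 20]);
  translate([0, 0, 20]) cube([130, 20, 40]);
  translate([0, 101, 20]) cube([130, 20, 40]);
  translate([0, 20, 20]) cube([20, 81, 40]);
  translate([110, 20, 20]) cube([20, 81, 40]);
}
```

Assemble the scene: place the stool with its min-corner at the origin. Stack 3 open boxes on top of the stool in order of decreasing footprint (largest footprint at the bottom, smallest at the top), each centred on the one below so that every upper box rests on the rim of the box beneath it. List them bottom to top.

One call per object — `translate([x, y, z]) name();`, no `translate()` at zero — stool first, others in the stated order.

stool();
translate([95, 72, 434]) open_box();
translate([99, 74, 814]) open_box_2();
translate([100, 87, 939]) open_box_3();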